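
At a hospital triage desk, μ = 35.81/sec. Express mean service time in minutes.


Mean service time = 1/μ = 1/35.81 second = 0.02793 second
In minutes: 0.02793 × 0.0166667 = 0.0004654 min

Final: 0.0004654 min


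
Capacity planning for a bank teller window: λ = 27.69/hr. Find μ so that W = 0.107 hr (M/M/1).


W = 1/(μ−λ) ⇒ μ − λ = 1/W = 1/0.107 = 9.3458
μ = λ + 1/W = 27.69 + 9.3458 = 37.0358 per hr

Final: 37.0358 /hr


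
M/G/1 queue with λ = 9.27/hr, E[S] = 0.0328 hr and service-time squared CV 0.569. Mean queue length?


ρ = λ·E[S] = 9.27·0.0328 = 0.3041
Lq = ρ²(1+C_s²)/(2(1−ρ)) = 0.09245·(1+0.569)/(2·0.6959)
= 0.09245·1.5690/1.3919 = 0.10421

Final: 0.10421


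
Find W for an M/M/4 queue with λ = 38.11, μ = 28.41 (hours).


a = 1.3414; ρ = 0.3354; P₀ = 0.259981
Lq = P₀·a^c·ρ/(c!(1−ρ)²) = 0.02663
Wq = Lq/λ = 0.02663/38.11 = 0.0006987 hr
W = Wq + 1/μ = 0.0006987 + 0.03520 = 0.03590 hr

Final: 0.03590 hr


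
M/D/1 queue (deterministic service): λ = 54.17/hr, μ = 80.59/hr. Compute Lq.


ρ = 54.17/80.59 = 0.6722
M/D/1: Lq = ρ²/(2(1−ρ)) = 0.4518/(2·0.3278) = 0.68909

Final: 0.68909


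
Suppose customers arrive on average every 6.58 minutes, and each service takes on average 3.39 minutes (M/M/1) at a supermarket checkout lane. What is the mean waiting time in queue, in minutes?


λ = 60/6.58 = 9.1185 /hr
μ = 60/3.39 = 17.6991 /hr
ρ = λ/μ = 9.1185/17.6991 = 0.5152
Wq = ρ/(μ−λ) = 0.5152/(17.6991−9.1185) = 0.06004 hr
In minutes: 0.06004·60 = 3.603 min

Final: 3.603 min


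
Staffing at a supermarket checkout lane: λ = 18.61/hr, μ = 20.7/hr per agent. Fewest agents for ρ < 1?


Stability requires cμ > λ ⇔ c > λ/μ.
λ/μ = 18.61/20.7 = 0.8990
Minimum integer c = ⌊0.8990⌋ + 1 = 1
Check: 1·20.7 = 20.70 > 18.61, while 0·20.7 = 0.00 ≤ 18.61

Final: 1 servers


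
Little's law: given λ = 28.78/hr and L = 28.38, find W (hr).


W = L/λ = 28.38/28.78 = 0.9861 hr

Final: 0.9861 hr


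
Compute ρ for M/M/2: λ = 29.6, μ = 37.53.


ρ = λ/(cμ) = 29.6/(2·37.53) = 29.6/75.06 = 0.3944

Final: 0.3944


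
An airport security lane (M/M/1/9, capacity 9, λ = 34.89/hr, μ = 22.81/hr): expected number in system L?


ρ = 34.89/22.81 = 1.5296
L = ρ[1 − (K+1)ρ^K + Kρ^(K+1)] / [(1−ρ)(1−ρ^(K+1))]
Numerator: 1.5296·(1 − 10·45.833303 + 9·70.106267) = 265.572967
Denominator: (-0.5296)·(-69.106267) = 36.598146
L = 265.572967/36.598146 = 7.2565

Final: 7.2565


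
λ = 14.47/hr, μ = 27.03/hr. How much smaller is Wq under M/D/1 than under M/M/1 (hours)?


ρ = 14.47/27.03 = 0.5353
Wq(M/M/1) = ρ/(μ−λ) = 0.5353/12.56 = 0.04262 hr
Wq(M/D/1) = ρ/(2(μ−λ)) = 0.02131 hr
Savings = 0.04262 − 0.02131 = 0.02131 hr

Final: 0.02131 hr


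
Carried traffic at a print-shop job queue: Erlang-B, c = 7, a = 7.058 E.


B(7,7.058) = 0.252456 (Erlang-B)
Carried load = a(1 − B) = 7.058·(1 − 0.252456) = 7.058·0.747544 = 5.2762 E

Final: 5.2762 Erlangs


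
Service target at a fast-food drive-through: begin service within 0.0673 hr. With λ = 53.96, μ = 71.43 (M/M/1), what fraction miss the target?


ρ = 53.96/71.43 = 0.7554
P(Wq > t) = ρ·e^{−(μ−λ)t} = 0.7554·e^{−1.1757}
= 0.7554·0.308593 = 0.233119

Final: 0.233119


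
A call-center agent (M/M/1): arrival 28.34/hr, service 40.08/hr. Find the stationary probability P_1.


ρ = 28.34/40.08 = 0.7071
P_n = (1−ρ)·ρ^n = (1 − 0.7071)·0.7071^1 = 0.2929·0.707086 = 0.207115

Final: 0.207115


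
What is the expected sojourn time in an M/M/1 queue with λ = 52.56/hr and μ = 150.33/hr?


W = 1/(μ−λ) = 1/(150.33 − 52.56) = 1/97.77 = 0.01023 hr

Final: 0.01023 hr


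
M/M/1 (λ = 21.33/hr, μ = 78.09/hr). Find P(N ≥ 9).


ρ = 21.33/78.09 = 0.2731
P(N ≥ n) = ρ^n = 0.2731^9 = 0.000008464

Final: 0.000008464


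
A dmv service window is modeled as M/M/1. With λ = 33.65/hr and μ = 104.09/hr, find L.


ρ = λ/μ = 33.65/104.09 = 0.3233
L = ρ/(1−ρ) = 0.3233/(1 − 0.3233) = 0.3233/0.6767 = 0.4777

Final: 0.4777


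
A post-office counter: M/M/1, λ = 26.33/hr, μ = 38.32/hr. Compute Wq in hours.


ρ = 26.33/38.32 = 0.6871
Wq = ρ/(μ−λ) = 0.6871/(38.32 − 26.33) = 0.6871/11.99 = 0.05731 hr

Final: 0.05731 hr


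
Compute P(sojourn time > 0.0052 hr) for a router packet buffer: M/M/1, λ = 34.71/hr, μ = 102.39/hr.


W ~ Exponential(μ−λ) for M/M/1.
μ − λ = 102.39 − 34.71 = 67.6800
P(W > t) = e^{−(μ−λ)t} = e^{−0.3519} = 0.703325

Final: 0.703325


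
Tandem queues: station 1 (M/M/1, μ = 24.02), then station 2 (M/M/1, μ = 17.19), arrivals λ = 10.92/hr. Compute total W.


Each node sees arrival rate λ = 10.92/hr (tandem ⇒ throughput preserved).
W₁ = 1/(μ₁−λ) = 1/(24.02−10.92) = 0.07634 hr
W₂ = 1/(μ₂−λ) = 1/(17.19−10.92) = 0.15949 hr
W_total = W₁ + W₂ = 0.07634 + 0.15949 = 0.23583 hr

Final: 0.23583 hr


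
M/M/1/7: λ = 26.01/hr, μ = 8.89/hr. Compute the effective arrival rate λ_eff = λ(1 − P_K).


ρ = 2.9258; P_K = (1−ρ)ρ^7/(1−ρ^8) = 0.658331
λ_eff = λ(1 − P_K) = 26.01·(1 − 0.658331) = 26.01·0.341669 = 8.8868 /hr

Final: 8.8868 /hr


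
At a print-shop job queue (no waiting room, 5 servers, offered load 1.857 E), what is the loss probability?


B(c,a) = (a^c/c!) / Σ_{k=0}^{c} a^k/k!
a^5/5! = 0.184026
Σ terms (k=0..5): 1.00000 + 1.85700 + 1.72422 + 1.06729 + 0.49549 + 0.18403 = 6.328037
B = 0.184026/6.328037 = 0.029081

Final: 0.029081


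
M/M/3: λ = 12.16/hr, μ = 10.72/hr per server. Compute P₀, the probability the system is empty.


a = λ/μ = 12.16/10.72 = 1.1343; ρ = a/c = 0.3781
Σ_{k=0}^{2} a^k/k! (terms k=0..2) = 1.00000 + 1.13433 + 0.64335 = 2.77768
Tail: a^3/(3!(1−ρ)) = 1.45954/(6·0.6219) = 0.39116
P₀ = 1/(2.77768 + 0.39116) = 1/3.16884 = 0.315573

Final: 0.315573


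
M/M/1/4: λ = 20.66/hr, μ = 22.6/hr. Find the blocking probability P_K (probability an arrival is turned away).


ρ = λ/μ = 20.66/22.6 = 0.9142
P_K = (1−ρ)ρ^K/(1−ρ^(K+1)) = (0.08584·0.698373)/(1 − 0.638424)
= 0.059949/0.361576 = 0.165799

Final: 0.165799


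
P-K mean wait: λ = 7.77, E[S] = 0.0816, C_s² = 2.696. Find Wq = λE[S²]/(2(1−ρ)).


ρ = λ·E[S] = 7.77·0.0816 = 0.6340
E[S²] = E[S]²(1+C_s²) = 0.0816²·(1+2.696) = 0.024610
Wq = λ·E[S²]/(2(1−ρ)) = 7.77·0.024610/(2·0.3660) = 0.26125 hr

Final: 0.26125 hr


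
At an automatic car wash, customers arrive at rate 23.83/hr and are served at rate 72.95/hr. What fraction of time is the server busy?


ρ = λ/μ = 23.83/72.95 = 0.3267

Final: 0.3267


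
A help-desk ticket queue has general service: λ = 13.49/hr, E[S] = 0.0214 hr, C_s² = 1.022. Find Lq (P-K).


ρ = λ·E[S] = 13.49·0.0214 = 0.2887
Lq = ρ²(1+C_s²)/(2(1−ρ)) = 0.08334·(1+1.022)/(2·0.7113)
= 0.08334·2.0220/1.4226 = 0.11845

Final: 0.11845


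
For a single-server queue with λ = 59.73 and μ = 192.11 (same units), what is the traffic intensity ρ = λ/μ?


ρ = λ/μ = 59.73/192.11 = 0.3109

Final: 0.3109


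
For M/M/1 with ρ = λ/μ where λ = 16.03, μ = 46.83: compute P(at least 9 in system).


ρ = 16.03/46.83 = 0.3423
P(N ≥ n) = ρ^n = 0.3423^9 = 0.00006452

Final: 0.00006452


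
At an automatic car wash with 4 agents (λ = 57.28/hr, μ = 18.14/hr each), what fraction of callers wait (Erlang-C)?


a = λ/μ = 3.1577; ρ = a/4 = 0.7894
P₀ = 0.029359 (from M/M/c formula)
C(c,a) = [a^c/(c!(1−ρ))]·P₀ = [99.41752/(24·0.2106)]·0.029359
= 19.67096·0.029359 = 0.577514

Final: 0.577514


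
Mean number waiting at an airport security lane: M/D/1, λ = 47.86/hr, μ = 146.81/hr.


ρ = 47.86/146.81 = 0.3260
M/D/1: Lq = ρ²/(2(1−ρ)) = 0.1063/(2·0.6740) = 0.07884

Final: 0.07884


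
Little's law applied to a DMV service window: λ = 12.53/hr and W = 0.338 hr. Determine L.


L = λW = 12.53·0.338 = 4.2351

Final: 4.2351


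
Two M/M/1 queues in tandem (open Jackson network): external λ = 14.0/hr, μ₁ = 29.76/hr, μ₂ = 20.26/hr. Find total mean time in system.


Each node sees arrival rate λ = 14.0/hr (tandem ⇒ throughput preserved).
W₁ = 1/(μ₁−λ) = 1/(29.76−14.0) = 0.06345 hr
W₂ = 1/(μ₂−λ) = 1/(20.26−14.0) = 0.15974 hr
W_total = W₁ + W₂ = 0.06345 + 0.15974 = 0.22320 hr

Final: 0.22320 hr


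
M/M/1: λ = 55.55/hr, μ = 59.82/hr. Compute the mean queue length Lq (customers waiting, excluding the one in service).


ρ = 55.55/59.82 = 0.9286
Lq = ρ²/(1−ρ) = 0.8623/0.07138 = 12.0807

Final: 12.0807


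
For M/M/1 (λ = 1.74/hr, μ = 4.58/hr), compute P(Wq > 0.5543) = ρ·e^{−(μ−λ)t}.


ρ = 1.74/4.58 = 0.3799
P(Wq > t) = ρ·e^{−(μ−λ)t} = 0.3799·e^{−1.5742}
= 0.3799·0.207171 = 0.078707

Final: 0.078707


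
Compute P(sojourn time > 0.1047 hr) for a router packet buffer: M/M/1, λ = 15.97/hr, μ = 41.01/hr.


W ~ Exponential(μ−λ) for M/M/1.
μ − λ = 41.01 − 15.97 = 25.0400
P(W > t) = e^{−(μ−λ)t} = e^{−2.6217} = 0.072680

Final: 0.072680


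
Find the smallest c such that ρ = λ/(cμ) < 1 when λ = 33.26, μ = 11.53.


Stability requires cμ > λ ⇔ c > λ/μ.
λ/μ = 33.26/11.53 = 2.8846
Minimum integer c = ⌊2.8846⌋ + 1 = 3
Check: 3·11.53 = 34.59 > 33.26, while 2·11.53 = 23.06 ≤ 33.26

Final: 3 servers


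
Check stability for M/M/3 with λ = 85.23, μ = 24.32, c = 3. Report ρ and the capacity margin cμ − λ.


Total capacity cμ = 3·24.32 = 72.96/hr
ρ = λ/(cμ) = 85.23/72.96 = 1.1682
Stable ⇔ ρ < 1: NO
Spare capacity = cμ − λ = 72.96 − 85.23 = -12.27/hr

Final: ρ = 1.1682; unstable; margin = -12.27/hr


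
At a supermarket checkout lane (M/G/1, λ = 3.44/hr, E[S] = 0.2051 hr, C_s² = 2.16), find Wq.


ρ = λ·E[S] = 3.44·0.2051 = 0.7055
E[S²] = E[S]²(1+C_s²) = 0.2051²·(1+2.16) = 0.132929
Wq = λ·E[S²]/(2(1−ρ)) = 3.44·0.132929/(2·0.2945) = 0.77647 hr

Final: 0.77647 hr


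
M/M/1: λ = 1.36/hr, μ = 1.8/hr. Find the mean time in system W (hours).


W = 1/(μ−λ) = 1/(1.8 − 1.36) = 1/0.4400 = 2.2727 hr

Final: 2.2727 hr


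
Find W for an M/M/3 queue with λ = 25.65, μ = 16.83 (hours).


a = 1.5241; ρ = 0.5080; P₀ = 0.204721
Lq = P₀·a^c·ρ/(c!(1−ρ)²) = 0.25352
Wq = Lq/λ = 0.25352/25.65 = 0.009884 hr
W = Wq + 1/μ = 0.009884 + 0.05942 = 0.06930 hr

Final: 0.06930 hr


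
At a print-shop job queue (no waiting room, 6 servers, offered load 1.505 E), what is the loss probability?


B(c,a) = (a^c/c!) / Σ_{k=0}^{c} a^k/k!
a^6/6! = 0.016139
Σ terms (k=0..6): 1.00000 + 1.50500 + 1.13251 + 0.56814 + 0.21376 + 0.06434 + 0.01614 = 4.499903
B = 0.016139/4.499903 = 0.003587

Final: 0.003587


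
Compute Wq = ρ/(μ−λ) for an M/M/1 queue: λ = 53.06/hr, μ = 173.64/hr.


ρ = 53.06/173.64 = 0.3056
Wq = ρ/(μ−λ) = 0.3056/(173.64 − 53.06) = 0.3056/120.58 = 0.002534 hr

Final: 0.002534 hr


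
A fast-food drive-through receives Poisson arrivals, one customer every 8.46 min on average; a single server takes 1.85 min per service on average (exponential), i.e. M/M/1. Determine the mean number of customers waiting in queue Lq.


λ = 60/8.46 = 7.0922 /hr
μ = 60/1.85 = 32.4324 /hr
ρ = λ/μ = 7.0922/32.4324 = 0.2187
Lq = ρ²/(1−ρ) = 0.04782/0.7813 = 0.06120

Final: 0.06120


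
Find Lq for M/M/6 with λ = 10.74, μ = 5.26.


a = λ/μ = 2.0418; ρ = a/6 = 0.3403
P₀ = 0.129574
Lq = P₀·a^c·ρ / (c!·(1−ρ)²) = 0.129574·72.46215·0.3403/(720·0.43520)
= 0.01020

Final: 0.01020


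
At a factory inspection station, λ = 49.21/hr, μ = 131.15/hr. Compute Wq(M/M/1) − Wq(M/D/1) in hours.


ρ = 49.21/131.15 = 0.3752
Wq(M/M/1) = ρ/(μ−λ) = 0.3752/81.94 = 0.004579 hr
Wq(M/D/1) = ρ/(2(μ−λ)) = 0.002290 hr
Savings = 0.004579 − 0.002290 = 0.002290 hr

Final: 0.002290 hr


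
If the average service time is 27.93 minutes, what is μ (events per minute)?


μ = 1/(service time) in consistent units.
1 minute = 1 min, so μ = 1/27.93 = 0.03580 per minute

Final: 0.03580 /min


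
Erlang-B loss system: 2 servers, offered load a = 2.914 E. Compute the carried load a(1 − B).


B(2,2.914) = 0.520325 (Erlang-B)
Carried load = a(1 − B) = 2.914·(1 − 0.520325) = 2.914·0.479675 = 1.3978 E

Final: 1.3978 Erlangs


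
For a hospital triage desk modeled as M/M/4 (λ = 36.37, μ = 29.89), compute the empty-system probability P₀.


a = λ/μ = 36.37/29.89 = 1.2168; ρ = a/c = 0.3042
Σ_{k=0}^{3} a^k/k! (terms k=0..3) = 1.00000 + 1.21679 + 0.74029 + 0.30026 = 3.25735
Tail: a^4/(4!(1−ρ)) = 2.19215/(24·0.6958) = 0.13127
P₀ = 1/(3.25735 + 0.13127) = 1/3.38862 = 0.295105

Final: 0.295105


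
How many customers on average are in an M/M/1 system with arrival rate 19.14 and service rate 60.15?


ρ = λ/μ = 19.14/60.15 = 0.3182
L = ρ/(1−ρ) = 0.3182/(1 − 0.3182) = 0.3182/0.6818 = 0.4667

Final: 0.4667


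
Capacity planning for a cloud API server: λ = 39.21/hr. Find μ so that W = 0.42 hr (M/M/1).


W = 1/(μ−λ) ⇒ μ − λ = 1/W = 1/0.42 = 2.3810
μ = λ + 1/W = 39.21 + 2.3810 = 41.5910 per hr

Final: 41.5910 /hr


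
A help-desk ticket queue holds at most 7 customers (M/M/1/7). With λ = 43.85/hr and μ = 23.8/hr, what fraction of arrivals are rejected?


ρ = λ/μ = 43.85/23.8 = 1.8424
P_K = (1−ρ)ρ^K/(1−ρ^(K+1)) = (-0.8424·72.068998)/(1 − 132.782587)
= -60.713589/-131.782587 = 0.460710

Final: 0.460710


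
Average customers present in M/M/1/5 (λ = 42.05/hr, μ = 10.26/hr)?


ρ = 42.05/10.26 = 4.0984
L = ρ[1 − (K+1)ρ^K + Kρ^(K+1)] / [(1−ρ)(1−ρ^(K+1))]
Numerator: 4.0984·(1 − 6·1156.360363 + 5·4739.274197) = 68686.620898
Denominator: (-3.0984)·(-4738.274197) = 14681.260890
L = 68686.620898/14681.260890 = 4.6785

Final: 4.6785


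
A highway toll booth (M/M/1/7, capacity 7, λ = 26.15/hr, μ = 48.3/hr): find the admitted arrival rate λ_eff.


ρ = 0.5414; P_K = (1−ρ)ρ^7/(1−ρ^8) = 0.006300
λ_eff = λ(1 − P_K) = 26.15·(1 − 0.006300) = 26.15·0.993700 = 25.9853 /hr

Final: 25.9853 /hr


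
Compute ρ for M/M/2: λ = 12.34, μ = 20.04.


ρ = λ/(cμ) = 12.34/(2·20.04) = 12.34/40.08 = 0.3079

Final: 0.3079


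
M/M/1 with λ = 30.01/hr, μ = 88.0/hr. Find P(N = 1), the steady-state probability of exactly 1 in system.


ρ = 30.01/88.0 = 0.3410
P_n = (1−ρ)·ρ^n = (1 − 0.3410)·0.3410^1 = 0.6590·0.341023 = 0.224726

Final: 0.224726


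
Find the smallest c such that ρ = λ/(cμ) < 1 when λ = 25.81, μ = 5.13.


Stability requires cμ > λ ⇔ c > λ/μ.
λ/μ = 25.81/5.13 = 5.0312
Minimum integer c = ⌊5.0312⌋ + 1 = 6
Check: 6·5.13 = 30.78 > 25.81, while 5·5.13 = 25.65 ≤ 25.81

Final: 6 servers


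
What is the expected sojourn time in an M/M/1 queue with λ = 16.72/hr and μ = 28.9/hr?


W = 1/(μ−λ) = 1/(28.9 − 16.72) = 1/12.18 = 0.08210 hr

Final: 0.08210 hr


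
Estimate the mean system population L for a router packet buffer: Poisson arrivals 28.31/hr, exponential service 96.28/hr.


ρ = λ/μ = 28.31/96.28 = 0.2940
L = ρ/(1−ρ) = 0.2940/(1 − 0.2940) = 0.2940/0.7060 = 0.4165

Final: 0.4165


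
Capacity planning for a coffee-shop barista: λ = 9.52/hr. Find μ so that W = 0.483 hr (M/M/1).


W = 1/(μ−λ) ⇒ μ − λ = 1/W = 1/0.483 = 2.0704
μ = λ + 1/W = 9.52 + 2.0704 = 11.5904 per hr

Final: 11.5904 /hr


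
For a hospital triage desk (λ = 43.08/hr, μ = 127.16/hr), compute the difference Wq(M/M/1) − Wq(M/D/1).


ρ = 43.08/127.16 = 0.3388
Wq(M/M/1) = ρ/(μ−λ) = 0.3388/84.08 = 0.004029 hr
Wq(M/D/1) = ρ/(2(μ−λ)) = 0.002015 hr
Savings = 0.004029 − 0.002015 = 0.002015 hr

Final: 0.002015 hr


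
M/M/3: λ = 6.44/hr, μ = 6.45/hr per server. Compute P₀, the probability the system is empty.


a = λ/μ = 6.44/6.45 = 0.9984; ρ = a/c = 0.3328
Σ_{k=0}^{2} a^k/k! (terms k=0..2) = 1.00000 + 0.99845 + 0.49845 = 2.49690
Tail: a^3/(3!(1−ρ)) = 0.99536/(6·0.6672) = 0.24865
P₀ = 1/(2.49690 + 0.24865) = 1/2.74555 = 0.364226

Final: 0.364226


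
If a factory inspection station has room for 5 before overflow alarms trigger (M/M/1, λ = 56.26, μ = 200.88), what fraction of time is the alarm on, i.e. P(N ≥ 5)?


ρ = 56.26/200.88 = 0.2801
P(N ≥ n) = ρ^n = 0.2801^5 = 0.001723

Final: 0.001723


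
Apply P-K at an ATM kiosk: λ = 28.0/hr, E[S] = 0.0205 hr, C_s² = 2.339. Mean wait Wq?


ρ = λ·E[S] = 28.0·0.0205 = 0.5740
E[S²] = E[S]²(1+C_s²) = 0.0205²·(1+2.339) = 0.001403
Wq = λ·E[S²]/(2(1−ρ)) = 28.0·0.001403/(2·0.4260) = 0.04612 hr

Final: 0.04612 hr


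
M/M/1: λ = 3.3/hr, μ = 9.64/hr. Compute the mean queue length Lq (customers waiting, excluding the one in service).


ρ = 3.3/9.64 = 0.3423
Lq = ρ²/(1−ρ) = 0.1172/0.6577 = 0.1782

Final: 0.1782


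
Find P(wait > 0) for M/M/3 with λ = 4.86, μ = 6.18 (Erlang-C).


a = λ/μ = 0.7864; ρ = a/3 = 0.2621
P₀ = 0.453416 (from M/M/c formula)
C(c,a) = [a^c/(c!(1−ρ))]·P₀ = [0.48634/(6·0.7379)]·0.453416
= 0.10985·0.453416 = 0.049810

Final: 0.049810


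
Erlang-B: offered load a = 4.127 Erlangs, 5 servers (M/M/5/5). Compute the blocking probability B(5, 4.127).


B(c,a) = (a^c/c!) / Σ_{k=0}^{c} a^k/k!
a^5/5! = 9.976796
Σ terms (k=0..5): 1.00000 + 4.12700 + 8.51606 + 11.71527 + 12.08723 + 9.97680 = 47.422352
B = 9.976796/47.422352 = 0.210382

Final: 0.210382


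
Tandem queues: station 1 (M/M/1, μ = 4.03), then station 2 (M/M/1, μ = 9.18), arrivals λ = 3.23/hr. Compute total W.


Each node sees arrival rate λ = 3.23/hr (tandem ⇒ throughput preserved).
W₁ = 1/(μ₁−λ) = 1/(4.03−3.23) = 1.25000 hr
W₂ = 1/(μ₂−λ) = 1/(9.18−3.23) = 0.16807 hr
W_total = W₁ + W₂ = 1.25000 + 0.16807 = 1.41807 hr

Final: 1.41807 hr


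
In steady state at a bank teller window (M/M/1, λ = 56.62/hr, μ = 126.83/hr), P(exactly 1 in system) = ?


ρ = 56.62/126.83 = 0.4464
P_n = (1−ρ)·ρ^n = (1 − 0.4464)·0.4464^1 = 0.5536·0.446424 = 0.247130

Final: 0.247130


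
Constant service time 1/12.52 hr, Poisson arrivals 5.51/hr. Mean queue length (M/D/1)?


ρ = 5.51/12.52 = 0.4401
M/D/1: Lq = ρ²/(2(1−ρ)) = 0.1937/(2·0.5599) = 0.17296

Final: 0.17296


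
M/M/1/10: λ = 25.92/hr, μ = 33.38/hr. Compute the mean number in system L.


ρ = 25.92/33.38 = 0.7765
L = ρ[1 − (K+1)ρ^K + Kρ^(K+1)] / [(1−ρ)(1−ρ^(K+1))]
Numerator: 0.7765·(1 − 11·0.079705 + 10·0.061892) = 0.576300
Denominator: (0.2235)·(0.938108) = 0.209655
L = 0.576300/0.209655 = 2.7488

Final: 2.7488


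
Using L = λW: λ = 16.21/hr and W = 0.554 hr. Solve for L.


L = λW = 16.21·0.554 = 8.9803

Final: 8.9803


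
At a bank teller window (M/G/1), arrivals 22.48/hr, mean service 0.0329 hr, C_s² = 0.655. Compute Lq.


ρ = λ·E[S] = 22.48·0.0329 = 0.7396
Lq = ρ²(1+C_s²)/(2(1−ρ)) = 0.5470·(1+0.655)/(2·0.2604)
= 0.5470·1.6550/0.5208 = 1.73819

Final: 1.73819


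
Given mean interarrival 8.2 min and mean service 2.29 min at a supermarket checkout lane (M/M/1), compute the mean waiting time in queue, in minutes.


λ = 60/8.2 = 7.3171 /hr
μ = 60/2.29 = 26.2009 /hr
ρ = λ/μ = 7.3171/26.2009 = 0.2793
Wq = ρ/(μ−λ) = 0.2793/(26.2009−7.3171) = 0.01479 hr
In minutes: 0.01479·60 = 0.8873 min

Final: 0.8873 min


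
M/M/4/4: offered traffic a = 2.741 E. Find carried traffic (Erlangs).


B(4,2.741) = 0.177081 (Erlang-B)
Carried load = a(1 − B) = 2.741·(1 − 0.177081) = 2.741·0.822919 = 2.2556 E

Final: 2.2556 Erlangs


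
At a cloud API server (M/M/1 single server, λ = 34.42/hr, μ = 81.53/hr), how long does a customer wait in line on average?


ρ = 34.42/81.53 = 0.4222
Wq = ρ/(μ−λ) = 0.4222/(81.53 − 34.42) = 0.4222/47.11 = 0.008961 hr

Final: 0.008961 hr


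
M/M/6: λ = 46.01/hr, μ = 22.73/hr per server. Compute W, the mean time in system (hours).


a = 2.0242; ρ = 0.3374; P₀ = 0.131890
Lq = P₀·a^c·ρ/(c!(1−ρ)²) = 0.009682
Wq = Lq/λ = 0.009682/46.01 = 0.0002104 hr
W = Wq + 1/μ = 0.0002104 + 0.04399 = 0.04421 hr

Final: 0.04421 hr


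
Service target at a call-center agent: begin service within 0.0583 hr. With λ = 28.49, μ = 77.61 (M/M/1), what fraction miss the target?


ρ = 28.49/77.61 = 0.3671
P(Wq > t) = ρ·e^{−(μ−λ)t} = 0.3671·e^{−2.8637}
= 0.3671·0.057057 = 0.020945

Final: 0.020945


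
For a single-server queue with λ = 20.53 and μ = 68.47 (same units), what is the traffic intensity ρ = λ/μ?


ρ = λ/μ = 20.53/68.47 = 0.2998

Final: 0.2998


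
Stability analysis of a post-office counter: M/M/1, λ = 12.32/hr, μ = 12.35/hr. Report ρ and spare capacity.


Total capacity cμ = 1·12.35 = 12.35/hr
ρ = λ/(cμ) = 12.32/12.35 = 0.9976
Stable ⇔ ρ < 1: YES
Spare capacity = cμ − λ = 12.35 − 12.32 = 0.03/hr

Final: ρ = 0.9976; stable; margin = 0.03/hr


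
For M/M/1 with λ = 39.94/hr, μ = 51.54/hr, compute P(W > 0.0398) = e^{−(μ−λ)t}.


W ~ Exponential(μ−λ) for M/M/1.
μ − λ = 51.54 − 39.94 = 11.6000
P(W > t) = e^{−(μ−λ)t} = e^{−0.4617} = 0.630224

Final: 0.630224


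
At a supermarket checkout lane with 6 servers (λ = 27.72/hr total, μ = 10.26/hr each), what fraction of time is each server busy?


ρ = λ/(cμ) = 27.72/(6·10.26) = 27.72/61.56 = 0.4503

Final: 0.4503


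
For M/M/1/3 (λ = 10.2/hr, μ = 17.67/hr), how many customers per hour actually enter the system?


ρ = 0.5772; P_K = (1−ρ)ρ^3/(1−ρ^4) = 0.091472
λ_eff = λ(1 − P_K) = 10.2·(1 − 0.091472) = 10.2·0.908528 = 9.2670 /hr

Final: 9.2670 /hr


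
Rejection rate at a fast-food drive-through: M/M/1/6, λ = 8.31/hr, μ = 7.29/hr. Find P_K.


ρ = λ/μ = 8.31/7.29 = 1.1399
P_K = (1−ρ)ρ^K/(1−ρ^(K+1)) = (-0.1399·2.194022)/(1 − 2.501004)
= -0.306982/-1.501004 = 0.204518

Final: 0.204518


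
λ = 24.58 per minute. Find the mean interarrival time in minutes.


Mean interarrival time = 1/λ = 1/24.58 minute = 0.04068 minute
In minutes: 0.04068 × 1 = 0.04068 min

Final: 0.04068 min


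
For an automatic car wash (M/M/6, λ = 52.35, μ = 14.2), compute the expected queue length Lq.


a = λ/μ = 3.6866; ρ = a/6 = 0.6144
P₀ = 0.023670
Lq = P₀·a^c·ρ / (c!·(1−ρ)²) = 0.023670·2510.55679·0.6144/(720·0.14866)
= 0.34113

Final: 0.34113


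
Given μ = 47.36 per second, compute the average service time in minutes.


Mean service time = 1/μ = 1/47.36 second = 0.02111 second
In minutes: 0.02111 × 0.0166667 = 0.0003519 min

Final: 0.0003519 min


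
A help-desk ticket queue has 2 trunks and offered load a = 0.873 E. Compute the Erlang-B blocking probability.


B(c,a) = (a^c/c!) / Σ_{k=0}^{c} a^k/k!
a^2/2! = 0.381064
Σ terms (k=0..2): 1.00000 + 0.87300 + 0.38106 = 2.254065
B = 0.381064/2.254065 = 0.169057

Final: 0.169057


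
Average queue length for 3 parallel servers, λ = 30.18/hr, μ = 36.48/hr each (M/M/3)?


a = λ/μ = 0.8273; ρ = a/3 = 0.2758
P₀ = 0.434816
Lq = P₀·a^c·ρ / (c!·(1−ρ)²) = 0.434816·0.56623·0.2758/(6·0.52451)
= 0.02157

Final: 0.02157


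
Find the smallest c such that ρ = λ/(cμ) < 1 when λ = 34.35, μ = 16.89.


Stability requires cμ > λ ⇔ c > λ/μ.
λ/μ = 34.35/16.89 = 2.0337
Minimum integer c = ⌊2.0337⌋ + 1 = 3
Check: 3·16.89 = 50.67 > 34.35, while 2·16.89 = 33.78 ≤ 34.35

Final: 3 servers


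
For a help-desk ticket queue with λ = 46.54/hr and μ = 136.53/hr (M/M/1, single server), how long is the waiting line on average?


ρ = 46.54/136.53 = 0.3409
Lq = ρ²/(1−ρ) = 0.1162/0.6591 = 0.1763

Final: 0.1763


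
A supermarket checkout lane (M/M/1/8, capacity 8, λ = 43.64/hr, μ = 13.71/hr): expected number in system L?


ρ = 43.64/13.71 = 3.1831
L = ρ[1 − (K+1)ρ^K + Kρ^(K+1)] / [(1−ρ)(1−ρ^(K+1))]
Numerator: 3.1831·(1 − 9·10538.487798 + 8·33544.829140) = 552306.194142
Denominator: (-2.1831)·(-33543.829140) = 73228.796947
L = 552306.194142/73228.796947 = 7.5422

Final: 7.5422


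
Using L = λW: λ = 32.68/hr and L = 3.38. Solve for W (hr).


W = L/λ = 3.38/32.68 = 0.1034 hr

Final: 0.1034 hr


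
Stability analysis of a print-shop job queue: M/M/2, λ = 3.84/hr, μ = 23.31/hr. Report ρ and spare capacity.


Total capacity cμ = 2·23.31 = 46.62/hr
ρ = λ/(cμ) = 3.84/46.62 = 0.08237
Stable ⇔ ρ < 1: YES
Spare capacity = cμ − λ = 46.62 − 3.84 = 42.78/hr

Final: ρ = 0.08237; stable; margin = 42.78/hr


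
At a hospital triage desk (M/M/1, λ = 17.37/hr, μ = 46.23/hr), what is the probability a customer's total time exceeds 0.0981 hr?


W ~ Exponential(μ−λ) for M/M/1.
μ − λ = 46.23 − 17.37 = 28.8600
P(W > t) = e^{−(μ−λ)t} = e^{−2.8312} = 0.058944

Final: 0.058944


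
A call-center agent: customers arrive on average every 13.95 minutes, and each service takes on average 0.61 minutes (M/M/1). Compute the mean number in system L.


λ = 60/13.95 = 4.3011 /hr
μ = 60/0.61 = 98.3607 /hr
ρ = λ/μ = 4.3011/98.3607 = 0.04373
L = ρ/(1−ρ) = 0.04373/0.9563 = 0.04573

Final: 0.04573


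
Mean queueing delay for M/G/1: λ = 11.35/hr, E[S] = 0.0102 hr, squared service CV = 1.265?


ρ = λ·E[S] = 11.35·0.0102 = 0.1158
E[S²] = E[S]²(1+C_s²) = 0.0102²·(1+1.265) = 0.0002357
Wq = λ·E[S²]/(2(1−ρ)) = 11.35·0.0002357/(2·0.8842) = 0.001512 hr

Final: 0.001512 hr


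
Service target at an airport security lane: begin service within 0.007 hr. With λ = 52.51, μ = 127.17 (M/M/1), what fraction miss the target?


ρ = 52.51/127.17 = 0.4129
P(Wq > t) = ρ·e^{−(μ−λ)t} = 0.4129·e^{−0.5226}
= 0.4129·0.592965 = 0.244842

Final: 0.244842


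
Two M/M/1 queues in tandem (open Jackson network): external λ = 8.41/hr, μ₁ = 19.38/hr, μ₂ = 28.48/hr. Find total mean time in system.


Each node sees arrival rate λ = 8.41/hr (tandem ⇒ throughput preserved).
W₁ = 1/(μ₁−λ) = 1/(19.38−8.41) = 0.09116 hr
W₂ = 1/(μ₂−λ) = 1/(28.48−8.41) = 0.04983 hr
W_total = W₁ + W₂ = 0.09116 + 0.04983 = 0.14098 hr

Final: 0.14098 hr


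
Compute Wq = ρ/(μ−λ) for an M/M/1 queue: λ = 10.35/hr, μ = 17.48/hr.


ρ = 10.35/17.48 = 0.5921
Wq = ρ/(μ−λ) = 0.5921/(17.48 − 10.35) = 0.5921/7.13 = 0.08304 hr

Final: 0.08304 hr


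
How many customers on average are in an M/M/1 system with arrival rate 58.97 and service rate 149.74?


ρ = λ/μ = 58.97/149.74 = 0.3938
L = ρ/(1−ρ) = 0.3938/(1 − 0.3938) = 0.3938/0.6062 = 0.6497

Final: 0.6497


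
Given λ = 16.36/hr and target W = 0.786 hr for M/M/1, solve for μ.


W = 1/(μ−λ) ⇒ μ − λ = 1/W = 1/0.786 = 1.2723
μ = λ + 1/W = 16.36 + 1.2723 = 17.6323 per hr

Final: 17.6323 /hr


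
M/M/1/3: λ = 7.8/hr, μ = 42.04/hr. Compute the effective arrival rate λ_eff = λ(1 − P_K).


ρ = 0.1855; P_K = (1−ρ)ρ^3/(1−ρ^4) = 0.005208
λ_eff = λ(1 − P_K) = 7.8·(1 − 0.005208) = 7.8·0.994792 = 7.7594 /hr

Final: 7.7594 /hr


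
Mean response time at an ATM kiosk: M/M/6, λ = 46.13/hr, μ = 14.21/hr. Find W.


a = 3.2463; ρ = 0.5411; P₀ = 0.037891
Lq = P₀·a^c·ρ/(c!(1−ρ)²) = 0.15822
Wq = Lq/λ = 0.15822/46.13 = 0.003430 hr
W = Wq + 1/μ = 0.003430 + 0.07037 = 0.07380 hr

Final: 0.07380 hr


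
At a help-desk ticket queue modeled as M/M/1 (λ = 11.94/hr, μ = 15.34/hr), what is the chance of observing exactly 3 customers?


ρ = 11.94/15.34 = 0.7784
P_n = (1−ρ)·ρ^n = (1 − 0.7784)·0.7784^3 = 0.2216·0.471560 = 0.104518

Final: 0.104518


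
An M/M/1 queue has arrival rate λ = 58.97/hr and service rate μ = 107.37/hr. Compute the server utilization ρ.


ρ = λ/μ = 58.97/107.37 = 0.5492

Final: 0.5492


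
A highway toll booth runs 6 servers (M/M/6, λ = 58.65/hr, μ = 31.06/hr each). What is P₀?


a = λ/μ = 58.65/31.06 = 1.8883; ρ = a/c = 0.3147
Σ_{k=0}^{5} a^k/k! (terms k=0..5) = 1.00000 + 1.88828 + 1.78280 + 1.12214 + 0.52973 + 0.20006 = 6.52301
Tail: a^6/(6!(1−ρ)) = 45.33143/(720·0.6853) = 0.09187
P₀ = 1/(6.52301 + 0.09187) = 1/6.61489 = 0.151174

Final: 0.151174


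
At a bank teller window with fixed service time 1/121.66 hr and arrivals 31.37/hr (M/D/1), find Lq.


ρ = 31.37/121.66 = 0.2578
M/D/1: Lq = ρ²/(2(1−ρ)) = 0.06649/(2·0.7422) = 0.04479

Final: 0.04479


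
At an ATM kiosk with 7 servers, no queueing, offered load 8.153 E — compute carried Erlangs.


B(7,8.153) = 0.316731 (Erlang-B)
Carried load = a(1 − B) = 8.153·(1 − 0.316731) = 8.153·0.683269 = 5.5707 E

Final: 5.5707 Erlangs


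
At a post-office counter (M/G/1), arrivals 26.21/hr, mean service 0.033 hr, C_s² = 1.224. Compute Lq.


ρ = λ·E[S] = 26.21·0.033 = 0.8649
Lq = ρ²(1+C_s²)/(2(1−ρ)) = 0.7481·(1+1.224)/(2·0.1351)
= 0.7481·2.2240/0.2701 = 6.15897

Final: 6.15897


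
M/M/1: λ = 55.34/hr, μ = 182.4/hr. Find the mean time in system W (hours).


W = 1/(μ−λ) = 1/(182.4 − 55.34) = 1/127.06 = 0.007870 hr

Final: 0.007870 hr


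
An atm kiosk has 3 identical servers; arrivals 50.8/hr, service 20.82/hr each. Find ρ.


ρ = λ/(cμ) = 50.8/(3·20.82) = 50.8/62.46 = 0.8133

Final: 0.8133


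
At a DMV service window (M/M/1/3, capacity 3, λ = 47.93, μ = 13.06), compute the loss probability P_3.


ρ = λ/μ = 47.93/13.06 = 3.6700
P_K = (1−ρ)ρ^K/(1−ρ^(K+1)) = (-2.6700·49.430244)/(1 − 181.408239)
= -131.977995/-180.408239 = 0.731552

Final: 0.731552


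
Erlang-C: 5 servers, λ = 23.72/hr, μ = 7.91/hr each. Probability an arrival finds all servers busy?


a = λ/μ = 2.9987; ρ = a/5 = 0.5997
P₀ = 0.046713 (from M/M/c formula)
C(c,a) = [a^c/(c!(1−ρ))]·P₀ = [242.48842/(120·0.4003)]·0.046713
= 5.04865·0.046713 = 0.235839

Final: 0.235839


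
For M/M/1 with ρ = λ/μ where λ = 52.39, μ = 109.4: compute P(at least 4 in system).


ρ = 52.39/109.4 = 0.4789
P(N ≥ n) = ρ^n = 0.4789^4 = 0.052593

Final: 0.052593


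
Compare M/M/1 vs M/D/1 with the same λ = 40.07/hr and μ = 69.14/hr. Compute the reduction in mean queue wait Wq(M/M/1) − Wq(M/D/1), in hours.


ρ = 40.07/69.14 = 0.5795
Wq(M/M/1) = ρ/(μ−λ) = 0.5795/29.07 = 0.01994 hr
Wq(M/D/1) = ρ/(2(μ−λ)) = 0.009968 hr
Savings = 0.01994 − 0.009968 = 0.009968 hr

Final: 0.009968 hr


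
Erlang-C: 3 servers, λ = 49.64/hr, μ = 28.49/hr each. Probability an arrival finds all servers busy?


a = λ/μ = 1.7424; ρ = a/3 = 0.5808
P₀ = 0.157152 (from M/M/c formula)
C(c,a) = [a^c/(c!(1−ρ))]·P₀ = [5.28954/(6·0.4192)]·0.157152
= 2.10297·0.157152 = 0.330487

Final: 0.330487


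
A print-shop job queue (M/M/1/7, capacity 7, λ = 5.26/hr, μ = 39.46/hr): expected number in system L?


ρ = 5.26/39.46 = 0.1333
L = ρ[1 − (K+1)ρ^K + Kρ^(K+1)] / [(1−ρ)(1−ρ^(K+1))]
Numerator: 0.1333·(1 − 8·0.0000007478 + 7·0.00000009968) = 0.133299
Denominator: (0.8667)·(1.000000) = 0.866700
L = 0.133299/0.866700 = 0.1538

Final: 0.1538


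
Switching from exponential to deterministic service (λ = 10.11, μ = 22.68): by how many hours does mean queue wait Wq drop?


ρ = 10.11/22.68 = 0.4458
Wq(M/M/1) = ρ/(μ−λ) = 0.4458/12.57 = 0.03546 hr
Wq(M/D/1) = ρ/(2(μ−λ)) = 0.01773 hr
Savings = 0.03546 − 0.01773 = 0.01773 hr

Final: 0.01773 hr


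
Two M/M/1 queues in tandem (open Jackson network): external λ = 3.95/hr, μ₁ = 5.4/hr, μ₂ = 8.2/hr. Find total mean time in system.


Each node sees arrival rate λ = 3.95/hr (tandem ⇒ throughput preserved).
W₁ = 1/(μ₁−λ) = 1/(5.4−3.95) = 0.68966 hr
W₂ = 1/(μ₂−λ) = 1/(8.2−3.95) = 0.23529 hr
W_total = W₁ + W₂ = 0.68966 + 0.23529 = 0.92495 hr

Final: 0.92495 hr


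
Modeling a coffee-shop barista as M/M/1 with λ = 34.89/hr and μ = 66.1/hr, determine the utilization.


ρ = λ/μ = 34.89/66.1 = 0.5278

Final: 0.5278


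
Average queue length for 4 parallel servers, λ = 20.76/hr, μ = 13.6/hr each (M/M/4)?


a = λ/μ = 1.5265; ρ = a/4 = 0.3816
P₀ = 0.215046
Lq = P₀·a^c·ρ / (c!·(1−ρ)²) = 0.215046·5.42942·0.3816/(24·0.38240)
= 0.04855

Final: 0.04855


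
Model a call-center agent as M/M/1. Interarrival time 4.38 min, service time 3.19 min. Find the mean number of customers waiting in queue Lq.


λ = 60/4.38 = 13.6986 /hr
μ = 60/3.19 = 18.8088 /hr
ρ = λ/μ = 13.6986/18.8088 = 0.7283
Lq = ρ²/(1−ρ) = 0.5304/0.2717 = 1.9524

Final: 1.9524


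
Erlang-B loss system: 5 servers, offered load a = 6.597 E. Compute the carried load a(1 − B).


B(5,6.597) = 0.400093 (Erlang-B)
Carried load = a(1 − B) = 6.597·(1 − 0.400093) = 6.597·0.599907 = 3.9576 E

Final: 3.9576 Erlangs


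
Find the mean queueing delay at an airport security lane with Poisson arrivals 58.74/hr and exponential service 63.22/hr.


ρ = 58.74/63.22 = 0.9291
Wq = ρ/(μ−λ) = 0.9291/(63.22 − 58.74) = 0.9291/4.48 = 0.2074 hr

Final: 0.2074 hr


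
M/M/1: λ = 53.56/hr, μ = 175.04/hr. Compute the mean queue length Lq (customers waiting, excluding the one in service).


ρ = 53.56/175.04 = 0.3060
Lq = ρ²/(1−ρ) = 0.09363/0.6940 = 0.1349

Final: 0.1349


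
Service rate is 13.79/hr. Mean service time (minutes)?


Mean service time = 1/μ = 1/13.79 hour = 0.07252 hour
In minutes: 0.07252 × 60 = 4.3510 min

Final: 4.3510 min


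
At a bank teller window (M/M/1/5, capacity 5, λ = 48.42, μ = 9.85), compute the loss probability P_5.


ρ = λ/μ = 48.42/9.85 = 4.9157
P_K = (1−ρ)ρ^K/(1−ρ^(K+1)) = (-3.9157·2870.402324)/(1 − 14110.140157)
= -11239.737833/-14109.140157 = 0.796628

Final: 0.796628


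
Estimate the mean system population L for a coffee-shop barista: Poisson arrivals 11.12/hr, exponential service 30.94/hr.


ρ = λ/μ = 11.12/30.94 = 0.3594
L = ρ/(1−ρ) = 0.3594/(1 − 0.3594) = 0.3594/0.6406 = 0.5610

Final: 0.5610


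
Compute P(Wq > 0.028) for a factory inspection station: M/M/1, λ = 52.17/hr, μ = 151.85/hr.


ρ = 52.17/151.85 = 0.3436
P(Wq > t) = ρ·e^{−(μ−λ)t} = 0.3436·e^{−2.7910}
= 0.3436·0.061357 = 0.021080

Final: 0.021080


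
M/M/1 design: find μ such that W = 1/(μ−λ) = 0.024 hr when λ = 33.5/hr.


W = 1/(μ−λ) ⇒ μ − λ = 1/W = 1/0.024 = 41.6667
μ = λ + 1/W = 33.5 + 41.6667 = 75.1667 per hr

Final: 75.1667 /hr


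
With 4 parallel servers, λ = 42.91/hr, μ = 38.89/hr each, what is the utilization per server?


ρ = λ/(cμ) = 42.91/(4·38.89) = 42.91/155.56 = 0.2758

Final: 0.2758


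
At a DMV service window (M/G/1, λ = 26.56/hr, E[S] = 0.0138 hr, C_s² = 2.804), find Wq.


ρ = λ·E[S] = 26.56·0.0138 = 0.3665
E[S²] = E[S]²(1+C_s²) = 0.0138²·(1+2.804) = 0.0007244
Wq = λ·E[S²]/(2(1−ρ)) = 26.56·0.0007244/(2·0.6335) = 0.01519 hr

Final: 0.01519 hr


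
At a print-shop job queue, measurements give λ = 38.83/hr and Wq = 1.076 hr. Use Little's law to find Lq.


Lq = λWq = 38.83·1.076 = 41.7811

Final: 41.7811


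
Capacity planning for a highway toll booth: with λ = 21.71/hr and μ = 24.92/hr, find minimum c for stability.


Stability requires cμ > λ ⇔ c > λ/μ.
λ/μ = 21.71/24.92 = 0.8712
Minimum integer c = ⌊0.8712⌋ + 1 = 1
Check: 1·24.92 = 24.92 > 21.71, while 0·24.92 = 0.00 ≤ 21.71

Final: 1 servers


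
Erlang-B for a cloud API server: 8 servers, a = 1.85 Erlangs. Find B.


B(c,a) = (a^c/c!) / Σ_{k=0}^{c} a^k/k!
a^8/8! = 0.003403
Σ terms (k=0..8): 1.00000 + 1.85000 + 1.71125 + 1.05527 + 0.48806 + 0.18058 + 0.05568 + 0.01472 + 0.003403 = 6.358965
B = 0.003403/6.358965 = 0.0005351

Final: 0.0005351


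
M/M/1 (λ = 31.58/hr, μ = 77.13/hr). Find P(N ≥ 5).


ρ = 31.58/77.13 = 0.4094
P(N ≥ n) = ρ^n = 0.4094^5 = 0.011507

Final: 0.011507


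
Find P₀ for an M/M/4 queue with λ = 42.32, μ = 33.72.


a = λ/μ = 42.32/33.72 = 1.2550; ρ = a/c = 0.3138
Σ_{k=0}^{3} a^k/k! (terms k=0..3) = 1.00000 + 1.25504 + 0.78756 + 0.32948 = 3.37208
Tail: a^4/(4!(1−ρ)) = 2.48103/(24·0.6862) = 0.15064
P₀ = 1/(3.37208 + 0.15064) = 1/3.52272 = 0.283871

Final: 0.283871


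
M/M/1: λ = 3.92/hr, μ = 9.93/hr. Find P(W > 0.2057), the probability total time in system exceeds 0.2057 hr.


W ~ Exponential(μ−λ) for M/M/1.
μ − λ = 9.93 − 3.92 = 6.0100
P(W > t) = e^{−(μ−λ)t} = e^{−1.2363} = 0.290469

Final: 0.290469


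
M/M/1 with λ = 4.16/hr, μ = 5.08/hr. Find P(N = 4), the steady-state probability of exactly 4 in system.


ρ = 4.16/5.08 = 0.8189
P_n = (1−ρ)·ρ^n = (1 − 0.8189)·0.8189^4 = 0.1811·0.449695 = 0.081441

Final: 0.081441


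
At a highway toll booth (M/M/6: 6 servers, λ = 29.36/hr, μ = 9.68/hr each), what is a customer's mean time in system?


a = 3.0331; ρ = 0.5055; P₀ = 0.047314
Lq = P₀·a^c·ρ/(c!(1−ρ)²) = 0.10577
Wq = Lq/λ = 0.10577/29.36 = 0.003602 hr
W = Wq + 1/μ = 0.003602 + 0.10331 = 0.10691 hr

Final: 0.10691 hr


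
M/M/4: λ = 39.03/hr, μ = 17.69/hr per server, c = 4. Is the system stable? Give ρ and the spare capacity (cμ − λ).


Total capacity cμ = 4·17.69 = 70.76/hr
ρ = λ/(cμ) = 39.03/70.76 = 0.5516
Stable ⇔ ρ < 1: YES
Spare capacity = cμ − λ = 70.76 − 39.03 = 31.73/hr

Final: ρ = 0.5516; stable; margin = 31.73/hr


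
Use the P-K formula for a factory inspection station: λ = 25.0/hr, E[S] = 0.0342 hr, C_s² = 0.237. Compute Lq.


ρ = λ·E[S] = 25.0·0.0342 = 0.8550
Lq = ρ²(1+C_s²)/(2(1−ρ)) = 0.7310·(1+0.237)/(2·0.1450)
= 0.7310·1.2370/0.2900 = 3.11820

Final: 3.11820


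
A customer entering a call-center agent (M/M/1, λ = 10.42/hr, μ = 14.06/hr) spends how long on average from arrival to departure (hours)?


W = 1/(μ−λ) = 1/(14.06 − 10.42) = 1/3.64 = 0.2747 hr

Final: 0.2747 hr


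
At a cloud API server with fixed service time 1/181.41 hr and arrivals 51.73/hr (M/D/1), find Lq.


ρ = 51.73/181.41 = 0.2852
M/D/1: Lq = ρ²/(2(1−ρ)) = 0.08131/(2·0.7148) = 0.05687

Final: 0.05687


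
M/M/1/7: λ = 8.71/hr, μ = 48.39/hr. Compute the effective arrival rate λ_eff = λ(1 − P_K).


ρ = 0.1800; P_K = (1−ρ)ρ^7/(1−ρ^8) = 0.000005019
λ_eff = λ(1 − P_K) = 8.71·(1 − 0.000005019) = 8.71·0.999995 = 8.7100 /hr

Final: 8.7100 /hr


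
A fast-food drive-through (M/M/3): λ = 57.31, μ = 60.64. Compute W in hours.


a = 0.9451; ρ = 0.3150; P₀ = 0.385049
Lq = P₀·a^c·ρ/(c!(1−ρ)²) = 0.03637
Wq = Lq/λ = 0.03637/57.31 = 0.0006347 hr
W = Wq + 1/μ = 0.0006347 + 0.01649 = 0.01713 hr

Final: 0.01713 hr


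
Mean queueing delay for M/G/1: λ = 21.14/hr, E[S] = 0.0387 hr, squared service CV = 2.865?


ρ = λ·E[S] = 21.14·0.0387 = 0.8181
E[S²] = E[S]²(1+C_s²) = 0.0387²·(1+2.865) = 0.005789
Wq = λ·E[S²]/(2(1−ρ)) = 21.14·0.005789/(2·0.1819) = 0.33640 hr

Final: 0.33640 hr


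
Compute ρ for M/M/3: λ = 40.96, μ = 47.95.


ρ = λ/(cμ) = 40.96/(3·47.95) = 40.96/143.85 = 0.2847

Final: 0.2847


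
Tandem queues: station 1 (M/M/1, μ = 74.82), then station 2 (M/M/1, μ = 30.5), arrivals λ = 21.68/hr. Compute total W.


Each node sees arrival rate λ = 21.68/hr (tandem ⇒ throughput preserved).
W₁ = 1/(μ₁−λ) = 1/(74.82−21.68) = 0.01882 hr
W₂ = 1/(μ₂−λ) = 1/(30.5−21.68) = 0.11338 hr
W_total = W₁ + W₂ = 0.01882 + 0.11338 = 0.13220 hr

Final: 0.13220 hr


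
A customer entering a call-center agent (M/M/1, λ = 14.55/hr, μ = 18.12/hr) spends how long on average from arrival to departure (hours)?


W = 1/(μ−λ) = 1/(18.12 − 14.55) = 1/3.57 = 0.2801 hr

Final: 0.2801 hr


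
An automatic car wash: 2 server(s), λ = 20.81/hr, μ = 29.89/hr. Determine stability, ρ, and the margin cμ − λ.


Total capacity cμ = 2·29.89 = 59.78/hr
ρ = λ/(cμ) = 20.81/59.78 = 0.3481
Stable ⇔ ρ < 1: YES
Spare capacity = cμ − λ = 59.78 − 20.81 = 38.97/hr

Final: ρ = 0.3481; stable; margin = 38.97/hr
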